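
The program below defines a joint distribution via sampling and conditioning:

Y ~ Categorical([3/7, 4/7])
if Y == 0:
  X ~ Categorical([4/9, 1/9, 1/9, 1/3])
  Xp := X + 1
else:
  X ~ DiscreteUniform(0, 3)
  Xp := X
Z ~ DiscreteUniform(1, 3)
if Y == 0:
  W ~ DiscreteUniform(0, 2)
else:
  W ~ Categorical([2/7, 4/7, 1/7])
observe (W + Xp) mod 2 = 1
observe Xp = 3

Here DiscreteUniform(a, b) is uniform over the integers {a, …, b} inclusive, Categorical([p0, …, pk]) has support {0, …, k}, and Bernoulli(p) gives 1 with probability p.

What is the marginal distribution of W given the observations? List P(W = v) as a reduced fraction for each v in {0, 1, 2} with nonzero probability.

P(W=0) = 25/41, P(W=2) = 16/41

Enumerate traces; 12 have nonzero weight after conditioning:
  (Y=0, X=2, Z=1, W=0) weight 1/189
  (Y=0, X=2, Z=1, W=2) weight 1/189
  (Y=0, X=2, Z=2, W=0) weight 1/189
  (Y=0, X=2, Z=2, W=2) weight 1/189
  (Y=0, X=2, Z=3, W=0) weight 1/189
  (Y=0, X=2, Z=3, W=2) weight 1/189
  (Y=1, X=3, Z=1, W=0) weight 2/147
  (Y=1, X=3, Z=1, W=2) weight 1/147
  … 4 more
Group by W:
  weight(W=0) = 25/441
  weight(W=2) = 16/441
Total weight = 25/441 + 16/441 = 41/441
P(W=0 | obs) = 25/441 / 41/441 = 25/41
P(W=2 | obs) = 16/441 / 41/441 = 16/41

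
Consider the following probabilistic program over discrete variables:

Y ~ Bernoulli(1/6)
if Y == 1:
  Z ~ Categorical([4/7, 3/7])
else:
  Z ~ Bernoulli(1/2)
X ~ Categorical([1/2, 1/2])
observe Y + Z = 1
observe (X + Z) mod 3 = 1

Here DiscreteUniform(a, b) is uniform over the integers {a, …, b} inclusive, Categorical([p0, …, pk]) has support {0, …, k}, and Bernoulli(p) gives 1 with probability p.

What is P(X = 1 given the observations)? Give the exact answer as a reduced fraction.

Enumerate traces; 2 have nonzero weight after conditioning:
  (Y=0, Z=1, X=0) weight 5/24
  (Y=1, Z=0, X=1) weight 1/21
Group by X:
  weight(X=0) = 5/24
  weight(X=1) = 1/21
Total weight = 5/24 + 1/21 = 43/168
P(X=0 | obs) = 5/24 / 43/168 = 35/43
P(X=1 | obs) = 1/21 / 43/168 = 8/43

P(X = 1 | obs) = 8/43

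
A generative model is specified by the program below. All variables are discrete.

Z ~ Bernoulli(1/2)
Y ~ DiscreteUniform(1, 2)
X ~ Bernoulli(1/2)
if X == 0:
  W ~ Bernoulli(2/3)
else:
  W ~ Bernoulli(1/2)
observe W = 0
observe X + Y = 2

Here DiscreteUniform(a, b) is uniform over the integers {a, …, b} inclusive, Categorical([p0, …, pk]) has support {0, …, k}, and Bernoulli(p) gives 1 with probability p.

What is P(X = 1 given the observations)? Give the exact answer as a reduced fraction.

P(X = 1 | obs) = 3/5

Enumerate traces; 4 have nonzero weight after conditioning:
  (Z=0, Y=1, X=1, W=0) weight 1/16
  (Z=0, Y=2, X=0, W=0) weight 1/24
  (Z=1, Y=1, X=1, W=0) weight 1/16
  (Z=1, Y=2, X=0, W=0) weight 1/24
Group by X:
  weight(X=0) = 1/12
  weight(X=1) = 1/8
Total weight = 1/12 + 1/8 = 5/24
P(X=0 | obs) = 1/12 / 5/24 = 2/5
P(X=1 | obs) = 1/8 / 5/24 = 3/5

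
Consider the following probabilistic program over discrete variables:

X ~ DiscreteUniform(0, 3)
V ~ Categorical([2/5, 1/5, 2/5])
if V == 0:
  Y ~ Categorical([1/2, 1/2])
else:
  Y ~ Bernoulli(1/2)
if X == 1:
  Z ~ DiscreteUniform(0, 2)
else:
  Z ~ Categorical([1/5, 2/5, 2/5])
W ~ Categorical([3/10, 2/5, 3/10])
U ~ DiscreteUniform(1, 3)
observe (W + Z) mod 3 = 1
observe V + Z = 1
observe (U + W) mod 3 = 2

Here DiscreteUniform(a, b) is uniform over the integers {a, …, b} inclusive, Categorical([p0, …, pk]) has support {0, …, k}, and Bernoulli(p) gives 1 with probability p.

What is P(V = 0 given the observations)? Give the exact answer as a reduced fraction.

Enumerate traces; 16 have nonzero weight after conditioning:
  (X=0, V=0, Y=0, Z=1, W=0, U=2) weight 1/500
  (X=0, V=0, Y=1, Z=1, W=0, U=2) weight 1/500
  (X=0, V=1, Y=0, Z=0, W=1, U=1) weight 1/1500
  (X=0, V=1, Y=1, Z=0, W=1, U=1) weight 1/1500
  (X=1, V=0, Y=0, Z=1, W=0, U=2) weight 1/600
  (X=1, V=0, Y=1, Z=1, W=0, U=2) weight 1/600
  (X=1, V=1, Y=0, Z=0, W=1, U=1) weight 1/900
  (X=1, V=1, Y=1, Z=0, W=1, U=1) weight 1/900
  … 8 more
Group by V:
  weight(V=0) = 23/1500
  weight(V=1) = 7/1125
Total weight = 23/1500 + 7/1125 = 97/4500
P(V=0 | obs) = 23/1500 / 97/4500 = 69/97
P(V=1 | obs) = 7/1125 / 97/4500 = 28/97

P(V = 0 | obs) = 69/97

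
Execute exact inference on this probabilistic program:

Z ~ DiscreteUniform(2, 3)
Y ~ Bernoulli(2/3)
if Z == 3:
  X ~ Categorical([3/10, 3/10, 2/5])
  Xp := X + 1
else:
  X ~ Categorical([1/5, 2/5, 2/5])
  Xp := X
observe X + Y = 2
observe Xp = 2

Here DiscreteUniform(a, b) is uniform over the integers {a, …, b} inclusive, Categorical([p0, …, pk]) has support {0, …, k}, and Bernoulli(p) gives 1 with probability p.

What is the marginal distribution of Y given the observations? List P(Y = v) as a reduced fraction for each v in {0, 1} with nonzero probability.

P(Y=0) = 2/5, P(Y=1) = 3/5

Enumerate traces; 2 have nonzero weight after conditioning:
  (Z=2, Y=0, X=2) weight 1/15
  (Z=3, Y=1, X=1) weight 1/10
Group by Y:
  weight(Y=0) = 1/15
  weight(Y=1) = 1/10
Total weight = 1/15 + 1/10 = 1/6
P(Y=0 | obs) = 1/15 / 1/6 = 2/5
P(Y=1 | obs) = 1/10 / 1/6 = 3/5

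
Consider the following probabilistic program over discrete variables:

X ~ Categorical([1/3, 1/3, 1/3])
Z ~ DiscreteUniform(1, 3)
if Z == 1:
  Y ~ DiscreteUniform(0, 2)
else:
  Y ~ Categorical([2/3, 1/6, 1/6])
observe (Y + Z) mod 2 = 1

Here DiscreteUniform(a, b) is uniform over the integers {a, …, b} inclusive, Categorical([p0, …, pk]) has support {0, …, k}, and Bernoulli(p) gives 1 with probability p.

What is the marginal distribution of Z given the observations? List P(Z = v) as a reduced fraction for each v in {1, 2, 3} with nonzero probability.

Enumerate traces; 15 have nonzero weight after conditioning:
  (X=0, Z=1, Y=0) weight 1/27
  (X=0, Z=1, Y=2) weight 1/27
  (X=0, Z=2, Y=1) weight 1/54
  (X=0, Z=3, Y=0) weight 2/27
  (X=0, Z=3, Y=2) weight 1/54
  (X=1, Z=1, Y=0) weight 1/27
  (X=1, Z=1, Y=2) weight 1/27
  (X=1, Z=2, Y=1) weight 1/54
  … 7 more
Group by Z:
  weight(Z=1) = 2/9
  weight(Z=2) = 1/18
  weight(Z=3) = 5/18
Total weight = 2/9 + 1/18 + 5/18 = 5/9
P(Z=1 | obs) = 2/9 / 5/9 = 2/5
P(Z=2 | obs) = 1/18 / 5/9 = 1/10
P(Z=3 | obs) = 5/18 / 5/9 = 1/2

P(Z=1) = 2/5, P(Z=2) = 1/10, P(Z=3) = 1/2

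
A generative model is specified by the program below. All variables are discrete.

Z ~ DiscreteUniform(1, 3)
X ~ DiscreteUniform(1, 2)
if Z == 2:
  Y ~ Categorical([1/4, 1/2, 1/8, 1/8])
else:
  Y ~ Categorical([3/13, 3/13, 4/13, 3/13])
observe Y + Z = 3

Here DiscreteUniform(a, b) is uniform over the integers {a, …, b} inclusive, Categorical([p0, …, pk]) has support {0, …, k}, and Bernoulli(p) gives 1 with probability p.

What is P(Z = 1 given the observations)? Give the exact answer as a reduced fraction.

Enumerate traces; 6 have nonzero weight after conditioning:
  (Z=1, X=1, Y=2) weight 2/39
  (Z=1, X=2, Y=2) weight 2/39
  (Z=2, X=1, Y=1) weight 1/12
  (Z=2, X=2, Y=1) weight 1/12
  (Z=3, X=1, Y=0) weight 1/26
  (Z=3, X=2, Y=0) weight 1/26
Group by Z:
  weight(Z=1) = 4/39
  weight(Z=2) = 1/6
  weight(Z=3) = 1/13
Total weight = 4/39 + 1/6 + 1/13 = 9/26
P(Z=1 | obs) = 4/39 / 9/26 = 8/27
P(Z=2 | obs) = 1/6 / 9/26 = 13/27
P(Z=3 | obs) = 1/13 / 9/26 = 2/9

P(Z = 1 | obs) = 8/27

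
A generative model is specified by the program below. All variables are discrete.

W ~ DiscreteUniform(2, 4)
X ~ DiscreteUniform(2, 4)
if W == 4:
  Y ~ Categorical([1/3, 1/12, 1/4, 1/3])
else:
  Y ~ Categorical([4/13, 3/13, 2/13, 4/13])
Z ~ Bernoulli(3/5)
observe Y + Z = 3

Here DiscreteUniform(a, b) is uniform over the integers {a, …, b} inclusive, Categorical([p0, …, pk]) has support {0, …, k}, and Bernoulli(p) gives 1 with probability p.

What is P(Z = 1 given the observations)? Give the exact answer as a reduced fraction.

P(Z = 1 | obs) = 261/557

Enumerate traces; 18 have nonzero weight after conditioning:
  (W=2, X=2, Y=2, Z=1) weight 2/195
  (W=2, X=2, Y=3, Z=0) weight 8/585
  (W=2, X=3, Y=2, Z=1) weight 2/195
  (W=2, X=3, Y=3, Z=0) weight 8/585
  (W=2, X=4, Y=2, Z=1) weight 2/195
  (W=2, X=4, Y=3, Z=0) weight 8/585
  (W=3, X=2, Y=2, Z=1) weight 2/195
  (W=3, X=2, Y=3, Z=0) weight 8/585
  … 10 more
Group by Z:
  weight(Z=0) = 74/585
  weight(Z=1) = 29/260
Total weight = 74/585 + 29/260 = 557/2340
P(Z=0 | obs) = 74/585 / 557/2340 = 296/557
P(Z=1 | obs) = 29/260 / 557/2340 = 261/557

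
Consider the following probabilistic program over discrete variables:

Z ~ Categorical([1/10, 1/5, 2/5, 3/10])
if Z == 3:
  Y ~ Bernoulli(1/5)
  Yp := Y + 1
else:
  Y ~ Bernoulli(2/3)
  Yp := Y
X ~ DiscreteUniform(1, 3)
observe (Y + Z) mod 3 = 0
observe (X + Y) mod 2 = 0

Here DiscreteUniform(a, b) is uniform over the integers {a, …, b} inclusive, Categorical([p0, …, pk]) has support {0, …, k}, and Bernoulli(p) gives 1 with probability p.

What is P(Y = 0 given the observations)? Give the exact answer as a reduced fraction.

P(Y = 0 | obs) = 41/121

Enumerate traces; 4 have nonzero weight after conditioning:
  (Z=0, Y=0, X=2) weight 1/90
  (Z=2, Y=1, X=1) weight 4/45
  (Z=2, Y=1, X=3) weight 4/45
  (Z=3, Y=0, X=2) weight 2/25
Group by Y:
  weight(Y=0) = 41/450
  weight(Y=1) = 8/45
Total weight = 41/450 + 8/45 = 121/450
P(Y=0 | obs) = 41/450 / 121/450 = 41/121
P(Y=1 | obs) = 8/45 / 121/450 = 80/121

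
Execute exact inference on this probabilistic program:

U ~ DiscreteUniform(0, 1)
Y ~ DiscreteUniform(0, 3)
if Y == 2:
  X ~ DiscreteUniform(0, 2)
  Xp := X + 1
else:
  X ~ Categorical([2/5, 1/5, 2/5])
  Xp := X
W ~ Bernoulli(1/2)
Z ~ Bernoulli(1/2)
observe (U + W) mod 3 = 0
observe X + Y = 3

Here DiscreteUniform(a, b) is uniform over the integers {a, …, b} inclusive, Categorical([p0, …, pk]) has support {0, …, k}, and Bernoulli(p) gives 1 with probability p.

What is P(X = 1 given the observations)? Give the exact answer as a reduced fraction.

P(X = 1 | obs) = 5/17

Enumerate traces; 6 have nonzero weight after conditioning:
  (U=0, Y=1, X=2, W=0, Z=0) weight 1/80
  (U=0, Y=1, X=2, W=0, Z=1) weight 1/80
  (U=0, Y=2, X=1, W=0, Z=0) weight 1/96
  (U=0, Y=2, X=1, W=0, Z=1) weight 1/96
  (U=0, Y=3, X=0, W=0, Z=0) weight 1/80
  (U=0, Y=3, X=0, W=0, Z=1) weight 1/80
Group by X:
  weight(X=0) = 1/40
  weight(X=1) = 1/48
  weight(X=2) = 1/40
Total weight = 1/40 + 1/48 + 1/40 = 17/240
P(X=0 | obs) = 1/40 / 17/240 = 6/17
P(X=1 | obs) = 1/48 / 17/240 = 5/17
P(X=2 | obs) = 1/40 / 17/240 = 6/17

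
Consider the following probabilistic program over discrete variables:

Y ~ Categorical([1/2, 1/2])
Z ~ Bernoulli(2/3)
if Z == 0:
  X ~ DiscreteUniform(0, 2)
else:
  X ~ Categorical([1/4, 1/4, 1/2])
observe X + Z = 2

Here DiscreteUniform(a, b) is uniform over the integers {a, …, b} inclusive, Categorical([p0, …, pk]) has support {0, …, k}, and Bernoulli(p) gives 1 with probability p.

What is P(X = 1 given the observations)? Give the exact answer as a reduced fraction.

P(X = 1 | obs) = 3/5

Enumerate traces; 4 have nonzero weight after conditioning:
  (Y=0, Z=0, X=2) weight 1/18
  (Y=0, Z=1, X=1) weight 1/12
  (Y=1, Z=0, X=2) weight 1/18
  (Y=1, Z=1, X=1) weight 1/12
Group by X:
  weight(X=1) = 1/6
  weight(X=2) = 1/9
Total weight = 1/6 + 1/9 = 5/18
P(X=1 | obs) = 1/6 / 5/18 = 3/5
P(X=2 | obs) = 1/9 / 5/18 = 2/5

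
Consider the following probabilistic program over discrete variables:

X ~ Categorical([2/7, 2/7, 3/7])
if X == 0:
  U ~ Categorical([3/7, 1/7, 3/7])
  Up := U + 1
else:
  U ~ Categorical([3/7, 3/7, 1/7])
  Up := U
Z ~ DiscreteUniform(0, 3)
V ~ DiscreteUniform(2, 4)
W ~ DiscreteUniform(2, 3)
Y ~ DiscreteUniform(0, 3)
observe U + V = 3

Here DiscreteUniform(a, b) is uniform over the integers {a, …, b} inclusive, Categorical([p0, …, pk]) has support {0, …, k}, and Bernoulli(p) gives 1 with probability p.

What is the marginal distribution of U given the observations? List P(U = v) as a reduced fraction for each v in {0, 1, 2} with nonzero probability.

P(U=0) = 21/38, P(U=1) = 17/38

Enumerate traces; 192 have nonzero weight after conditioning:
  (X=0, U=0, Z=0, V=3, W=2, Y=0) weight 1/784
  (X=0, U=0, Z=0, V=3, W=2, Y=1) weight 1/784
  (X=0, U=0, Z=0, V=3, W=2, Y=2) weight 1/784
  (X=0, U=0, Z=0, V=3, W=2, Y=3) weight 1/784
  (X=0, U=0, Z=0, V=3, W=3, Y=0) weight 1/784
  (X=0, U=0, Z=0, V=3, W=3, Y=1) weight 1/784
  (X=0, U=0, Z=0, V=3, W=3, Y=2) weight 1/784
  (X=0, U=0, Z=0, V=3, W=3, Y=3) weight 1/784
  (X=0, U=1, Z=0, V=2, W=2, Y=0) weight 1/2352
  … 183 more
Group by U:
  weight(U=0) = 1/7
  weight(U=1) = 17/147
Total weight = 1/7 + 17/147 = 38/147
P(U=0 | obs) = 1/7 / 38/147 = 21/38
P(U=1 | obs) = 17/147 / 38/147 = 17/38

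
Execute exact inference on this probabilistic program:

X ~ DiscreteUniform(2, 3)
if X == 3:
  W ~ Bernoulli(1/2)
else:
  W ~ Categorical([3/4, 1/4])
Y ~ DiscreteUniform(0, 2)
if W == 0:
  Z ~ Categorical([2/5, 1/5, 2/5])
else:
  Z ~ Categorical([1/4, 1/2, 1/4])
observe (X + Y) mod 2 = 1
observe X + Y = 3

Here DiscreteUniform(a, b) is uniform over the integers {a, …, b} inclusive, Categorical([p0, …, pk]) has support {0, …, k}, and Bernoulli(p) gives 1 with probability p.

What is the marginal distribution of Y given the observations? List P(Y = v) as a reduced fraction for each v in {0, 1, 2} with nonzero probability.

P(Y=0) = 1/2, P(Y=1) = 1/2

Enumerate traces; 12 have nonzero weight after conditioning:
  (X=2, W=0, Y=1, Z=0) weight 1/20
  (X=2, W=0, Y=1, Z=1) weight 1/40
  (X=2, W=0, Y=1, Z=2) weight 1/20
  (X=2, W=1, Y=1, Z=0) weight 1/96
  (X=2, W=1, Y=1, Z=1) weight 1/48
  (X=2, W=1, Y=1, Z=2) weight 1/96
  (X=3, W=0, Y=0, Z=0) weight 1/30
  (X=3, W=0, Y=0, Z=1) weight 1/60
  … 4 more
Group by Y:
  weight(Y=0) = 1/6
  weight(Y=1) = 1/6
Total weight = 1/6 + 1/6 = 1/3
P(Y=0 | obs) = 1/6 / 1/3 = 1/2
P(Y=1 | obs) = 1/6 / 1/3 = 1/2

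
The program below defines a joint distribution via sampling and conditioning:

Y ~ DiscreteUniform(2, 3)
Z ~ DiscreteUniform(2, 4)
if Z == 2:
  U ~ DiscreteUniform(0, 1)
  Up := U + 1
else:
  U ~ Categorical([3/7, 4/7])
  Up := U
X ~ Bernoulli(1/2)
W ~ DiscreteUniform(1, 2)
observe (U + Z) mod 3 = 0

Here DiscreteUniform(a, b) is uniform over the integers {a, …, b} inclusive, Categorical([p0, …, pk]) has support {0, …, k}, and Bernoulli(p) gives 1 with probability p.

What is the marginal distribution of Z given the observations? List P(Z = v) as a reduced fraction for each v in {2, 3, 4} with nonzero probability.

P(Z=2) = 7/13, P(Z=3) = 6/13

Enumerate traces; 16 have nonzero weight after conditioning:
  (Y=2, Z=2, U=1, X=0, W=1) weight 1/48
  (Y=2, Z=2, U=1, X=0, W=2) weight 1/48
  (Y=2, Z=2, U=1, X=1, W=1) weight 1/48
  (Y=2, Z=2, U=1, X=1, W=2) weight 1/48
  (Y=2, Z=3, U=0, X=0, W=1) weight 1/56
  (Y=2, Z=3, U=0, X=0, W=2) weight 1/56
  (Y=2, Z=3, U=0, X=1, W=1) weight 1/56
  (Y=2, Z=3, U=0, X=1, W=2) weight 1/56
  … 8 more
Group by Z:
  weight(Z=2) = 1/6
  weight(Z=3) = 1/7
Total weight = 1/6 + 1/7 = 13/42
P(Z=2 | obs) = 1/6 / 13/42 = 7/13
P(Z=3 | obs) = 1/7 / 13/42 = 6/13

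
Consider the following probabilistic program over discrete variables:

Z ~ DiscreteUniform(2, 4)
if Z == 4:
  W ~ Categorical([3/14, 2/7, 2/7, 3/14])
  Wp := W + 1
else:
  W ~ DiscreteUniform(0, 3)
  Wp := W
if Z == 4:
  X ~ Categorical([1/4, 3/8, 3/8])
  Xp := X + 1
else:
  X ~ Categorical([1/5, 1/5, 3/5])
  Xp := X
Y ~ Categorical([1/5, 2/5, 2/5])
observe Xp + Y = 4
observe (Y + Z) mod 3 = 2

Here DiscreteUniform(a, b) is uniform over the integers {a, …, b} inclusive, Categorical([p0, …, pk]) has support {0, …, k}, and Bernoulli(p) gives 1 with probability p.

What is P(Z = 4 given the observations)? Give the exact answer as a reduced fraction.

Enumerate traces; 8 have nonzero weight after conditioning:
  (Z=3, W=0, X=2, Y=2) weight 1/50
  (Z=3, W=1, X=2, Y=2) weight 1/50
  (Z=3, W=2, X=2, Y=2) weight 1/50
  (Z=3, W=3, X=2, Y=2) weight 1/50
  (Z=4, W=0, X=2, Y=1) weight 3/280
  (Z=4, W=1, X=2, Y=1) weight 1/70
  (Z=4, W=2, X=2, Y=1) weight 1/70
  (Z=4, W=3, X=2, Y=1) weight 3/280
Group by Z:
  weight(Z=3) = 2/25
  weight(Z=4) = 1/20
Total weight = 2/25 + 1/20 = 13/100
P(Z=3 | obs) = 2/25 / 13/100 = 8/13
P(Z=4 | obs) = 1/20 / 13/100 = 5/13

P(Z = 4 | obs) = 5/13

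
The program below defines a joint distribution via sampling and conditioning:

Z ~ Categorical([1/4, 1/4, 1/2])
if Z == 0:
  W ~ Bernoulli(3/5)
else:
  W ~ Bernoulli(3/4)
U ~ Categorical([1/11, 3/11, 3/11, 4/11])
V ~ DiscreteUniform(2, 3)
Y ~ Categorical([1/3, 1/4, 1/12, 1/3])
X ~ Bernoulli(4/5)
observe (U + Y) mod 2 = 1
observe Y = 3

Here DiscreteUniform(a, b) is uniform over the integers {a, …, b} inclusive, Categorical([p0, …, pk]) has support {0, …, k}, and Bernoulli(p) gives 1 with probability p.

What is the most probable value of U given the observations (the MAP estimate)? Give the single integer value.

argmax_v P(U = v | obs) = 2

Enumerate traces; 48 have nonzero weight after conditioning:
  (Z=0, W=0, U=0, V=2, Y=3, X=0) weight 1/3300
  (Z=0, W=0, U=0, V=2, Y=3, X=1) weight 1/825
  (Z=0, W=0, U=0, V=3, Y=3, X=0) weight 1/3300
  (Z=0, W=0, U=0, V=3, Y=3, X=1) weight 1/825
  (Z=0, W=0, U=2, V=2, Y=3, X=0) weight 1/1100
  (Z=0, W=0, U=2, V=2, Y=3, X=1) weight 1/275
  (Z=0, W=0, U=2, V=3, Y=3, X=0) weight 1/1100
  (Z=0, W=0, U=2, V=3, Y=3, X=1) weight 1/275
  … 40 more
Group by U:
  weight(U=0) = 1/33
  weight(U=2) = 1/11
Total weight = 1/33 + 1/11 = 4/33
P(U=0 | obs) = 1/33 / 4/33 = 1/4
P(U=2 | obs) = 1/11 / 4/33 = 3/4
argmax = 2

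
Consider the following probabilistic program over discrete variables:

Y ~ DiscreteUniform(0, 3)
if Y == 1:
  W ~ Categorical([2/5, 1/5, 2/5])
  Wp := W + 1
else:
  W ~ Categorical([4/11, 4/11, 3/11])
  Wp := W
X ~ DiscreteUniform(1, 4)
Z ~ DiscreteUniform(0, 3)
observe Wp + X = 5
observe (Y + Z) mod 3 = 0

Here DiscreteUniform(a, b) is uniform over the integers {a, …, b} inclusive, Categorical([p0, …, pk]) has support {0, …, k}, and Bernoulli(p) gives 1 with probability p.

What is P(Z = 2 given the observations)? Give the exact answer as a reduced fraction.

P(Z = 2 | obs) = 11/46

Enumerate traces; 13 have nonzero weight after conditioning:
  (Y=0, W=1, X=4, Z=0) weight 1/176
  (Y=0, W=1, X=4, Z=3) weight 1/176
  (Y=0, W=2, X=3, Z=0) weight 3/704
  (Y=0, W=2, X=3, Z=3) weight 3/704
  (Y=1, W=0, X=4, Z=2) weight 1/160
  (Y=1, W=1, X=3, Z=2) weight 1/320
  (Y=1, W=2, X=2, Z=2) weight 1/160
  (Y=2, W=1, X=4, Z=1) weight 1/176
  … 5 more
Group by Z:
  weight(Z=0) = 7/352
  weight(Z=1) = 7/704
  weight(Z=2) = 1/64
  weight(Z=3) = 7/352
Total weight = 7/352 + 7/704 + 1/64 + 7/352 = 23/352
P(Z=0 | obs) = 7/352 / 23/352 = 7/23
P(Z=1 | obs) = 7/704 / 23/352 = 7/46
P(Z=2 | obs) = 1/64 / 23/352 = 11/46
P(Z=3 | obs) = 7/352 / 23/352 = 7/23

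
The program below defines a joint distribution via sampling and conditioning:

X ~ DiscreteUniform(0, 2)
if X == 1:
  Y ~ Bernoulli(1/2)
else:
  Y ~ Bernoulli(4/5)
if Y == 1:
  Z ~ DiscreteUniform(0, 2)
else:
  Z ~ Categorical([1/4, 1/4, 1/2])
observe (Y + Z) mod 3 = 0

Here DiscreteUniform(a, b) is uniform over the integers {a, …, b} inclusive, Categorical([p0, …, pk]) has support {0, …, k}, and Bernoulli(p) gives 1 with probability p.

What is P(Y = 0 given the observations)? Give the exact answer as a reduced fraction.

Enumerate traces; 6 have nonzero weight after conditioning:
  (X=0, Y=0, Z=0) weight 1/60
  (X=0, Y=1, Z=2) weight 4/45
  (X=1, Y=0, Z=0) weight 1/24
  (X=1, Y=1, Z=2) weight 1/18
  (X=2, Y=0, Z=0) weight 1/60
  (X=2, Y=1, Z=2) weight 4/45
Group by Y:
  weight(Y=0) = 3/40
  weight(Y=1) = 7/30
Total weight = 3/40 + 7/30 = 37/120
P(Y=0 | obs) = 3/40 / 37/120 = 9/37
P(Y=1 | obs) = 7/30 / 37/120 = 28/37

P(Y = 0 | obs) = 9/37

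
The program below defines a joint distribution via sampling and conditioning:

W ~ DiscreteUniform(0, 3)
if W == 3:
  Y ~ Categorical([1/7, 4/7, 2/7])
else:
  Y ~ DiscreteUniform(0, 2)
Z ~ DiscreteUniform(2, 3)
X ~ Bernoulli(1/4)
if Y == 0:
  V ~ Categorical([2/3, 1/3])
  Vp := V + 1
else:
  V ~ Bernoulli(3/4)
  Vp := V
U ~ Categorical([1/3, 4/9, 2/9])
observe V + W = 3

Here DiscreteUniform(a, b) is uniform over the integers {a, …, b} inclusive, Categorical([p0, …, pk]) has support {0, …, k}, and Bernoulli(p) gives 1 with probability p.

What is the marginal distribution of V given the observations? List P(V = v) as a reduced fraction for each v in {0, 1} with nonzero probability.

Enumerate traces; 72 have nonzero weight after conditioning:
  (W=2, Y=0, Z=2, X=0, V=1, U=0) weight 1/288
  (W=2, Y=0, Z=2, X=0, V=1, U=1) weight 1/216
  (W=2, Y=0, Z=2, X=0, V=1, U=2) weight 1/432
  (W=2, Y=0, Z=2, X=1, V=1, U=0) weight 1/864
  (W=2, Y=0, Z=2, X=1, V=1, U=1) weight 1/648
  (W=2, Y=0, Z=2, X=1, V=1, U=2) weight 1/1296
  (W=2, Y=0, Z=3, X=0, V=1, U=0) weight 1/288
  (W=2, Y=0, Z=3, X=0, V=1, U=1) weight 1/216
  (W=3, Y=0, Z=2, X=0, V=0, U=0) weight 1/336
  … 63 more
Group by V:
  weight(V=0) = 13/168
  weight(V=1) = 11/72
Total weight = 13/168 + 11/72 = 29/126
P(V=0 | obs) = 13/168 / 29/126 = 39/116
P(V=1 | obs) = 11/72 / 29/126 = 77/116

P(V=0) = 39/116, P(V=1) = 77/116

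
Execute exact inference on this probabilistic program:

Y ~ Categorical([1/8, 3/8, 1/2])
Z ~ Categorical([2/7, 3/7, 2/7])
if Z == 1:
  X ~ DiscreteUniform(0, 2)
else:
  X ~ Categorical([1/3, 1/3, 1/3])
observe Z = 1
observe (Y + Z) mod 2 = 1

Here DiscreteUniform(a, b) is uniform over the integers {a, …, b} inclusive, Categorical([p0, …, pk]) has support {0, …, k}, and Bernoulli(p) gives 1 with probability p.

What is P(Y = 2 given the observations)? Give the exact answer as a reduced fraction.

Enumerate traces; 6 have nonzero weight after conditioning:
  (Y=0, Z=1, X=0) weight 1/56
  (Y=0, Z=1, X=1) weight 1/56
  (Y=0, Z=1, X=2) weight 1/56
  (Y=2, Z=1, X=0) weight 1/14
  (Y=2, Z=1, X=1) weight 1/14
  (Y=2, Z=1, X=2) weight 1/14
Group by Y:
  weight(Y=0) = 3/56
  weight(Y=2) = 3/14
Total weight = 3/56 + 3/14 = 15/56
P(Y=0 | obs) = 3/56 / 15/56 = 1/5
P(Y=2 | obs) = 3/14 / 15/56 = 4/5

P(Y = 2 | obs) = 4/5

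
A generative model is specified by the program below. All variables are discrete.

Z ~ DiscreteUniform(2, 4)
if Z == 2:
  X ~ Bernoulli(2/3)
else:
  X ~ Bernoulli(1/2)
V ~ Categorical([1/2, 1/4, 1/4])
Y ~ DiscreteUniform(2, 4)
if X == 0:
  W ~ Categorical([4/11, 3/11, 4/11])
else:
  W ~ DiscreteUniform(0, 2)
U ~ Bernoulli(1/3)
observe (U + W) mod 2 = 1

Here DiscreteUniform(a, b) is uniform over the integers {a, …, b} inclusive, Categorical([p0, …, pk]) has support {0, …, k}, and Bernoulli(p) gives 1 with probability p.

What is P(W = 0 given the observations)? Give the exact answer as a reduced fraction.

Enumerate traces; 162 have nonzero weight after conditioning:
  (Z=2, X=0, V=0, Y=2, W=0, U=1) weight 2/891
  (Z=2, X=0, V=0, Y=2, W=1, U=0) weight 1/297
  (Z=2, X=0, V=0, Y=2, W=2, U=1) weight 2/891
  (Z=2, X=0, V=0, Y=3, W=0, U=1) weight 2/891
  (Z=2, X=0, V=0, Y=3, W=1, U=0) weight 1/297
  (Z=2, X=0, V=0, Y=3, W=2, U=1) weight 2/891
  (Z=2, X=0, V=0, Y=4, W=0, U=1) weight 2/891
  (Z=2, X=0, V=0, Y=4, W=1, U=0) weight 1/297
  … 154 more
Group by W:
  weight(W=0) = 103/891
  weight(W=1) = 182/891
  weight(W=2) = 103/891
Total weight = 103/891 + 182/891 + 103/891 = 388/891
P(W=0 | obs) = 103/891 / 388/891 = 103/388
P(W=1 | obs) = 182/891 / 388/891 = 91/194
P(W=2 | obs) = 103/891 / 388/891 = 103/388

P(W = 0 | obs) = 103/388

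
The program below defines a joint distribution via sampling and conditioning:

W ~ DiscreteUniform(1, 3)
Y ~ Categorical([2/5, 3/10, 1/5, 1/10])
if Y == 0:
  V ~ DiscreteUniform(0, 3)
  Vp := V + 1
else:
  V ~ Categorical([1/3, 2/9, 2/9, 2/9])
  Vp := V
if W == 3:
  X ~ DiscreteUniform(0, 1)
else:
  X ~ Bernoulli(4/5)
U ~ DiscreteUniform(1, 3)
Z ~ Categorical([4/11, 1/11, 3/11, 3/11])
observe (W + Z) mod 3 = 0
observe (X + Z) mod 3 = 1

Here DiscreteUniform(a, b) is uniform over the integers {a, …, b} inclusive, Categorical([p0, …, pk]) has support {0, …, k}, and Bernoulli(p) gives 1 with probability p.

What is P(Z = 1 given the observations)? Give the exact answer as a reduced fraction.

P(Z = 1 | obs) = 2/37

Enumerate traces; 144 have nonzero weight after conditioning:
  (W=2, Y=0, V=0, X=0, U=1, Z=1) weight 1/4950
  (W=2, Y=0, V=0, X=0, U=2, Z=1) weight 1/4950
  (W=2, Y=0, V=0, X=0, U=3, Z=1) weight 1/4950
  (W=2, Y=0, V=1, X=0, U=1, Z=1) weight 1/4950
  (W=2, Y=0, V=1, X=0, U=2, Z=1) weight 1/4950
  (W=2, Y=0, V=1, X=0, U=3, Z=1) weight 1/4950
  (W=2, Y=0, V=2, X=0, U=1, Z=1) weight 1/4950
  (W=2, Y=0, V=2, X=0, U=2, Z=1) weight 1/4950
  (W=3, Y=0, V=0, X=1, U=1, Z=0) weight 1/495
  (W=3, Y=0, V=0, X=1, U=1, Z=3) weight 1/660
  … 134 more
Group by Z:
  weight(Z=0) = 2/33
  weight(Z=1) = 1/165
  weight(Z=3) = 1/22
Total weight = 2/33 + 1/165 + 1/22 = 37/330
P(Z=0 | obs) = 2/33 / 37/330 = 20/37
P(Z=1 | obs) = 1/165 / 37/330 = 2/37
P(Z=3 | obs) = 1/22 / 37/330 = 15/37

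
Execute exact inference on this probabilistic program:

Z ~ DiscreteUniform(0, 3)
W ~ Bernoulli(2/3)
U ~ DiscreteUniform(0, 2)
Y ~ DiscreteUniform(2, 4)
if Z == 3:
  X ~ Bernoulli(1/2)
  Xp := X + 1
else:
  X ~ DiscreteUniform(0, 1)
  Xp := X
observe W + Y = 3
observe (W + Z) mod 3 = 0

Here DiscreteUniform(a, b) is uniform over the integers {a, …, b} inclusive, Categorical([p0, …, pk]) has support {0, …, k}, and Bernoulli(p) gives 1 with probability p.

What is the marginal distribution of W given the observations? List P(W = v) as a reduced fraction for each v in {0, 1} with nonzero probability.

Enumerate traces; 18 have nonzero weight after conditioning:
  (Z=0, W=0, U=0, Y=3, X=0) weight 1/216
  (Z=0, W=0, U=0, Y=3, X=1) weight 1/216
  (Z=0, W=0, U=1, Y=3, X=0) weight 1/216
  (Z=0, W=0, U=1, Y=3, X=1) weight 1/216
  (Z=0, W=0, U=2, Y=3, X=0) weight 1/216
  (Z=0, W=0, U=2, Y=3, X=1) weight 1/216
  (Z=2, W=1, U=0, Y=2, X=0) weight 1/108
  (Z=2, W=1, U=0, Y=2, X=1) weight 1/108
  … 10 more
Group by W:
  weight(W=0) = 1/18
  weight(W=1) = 1/18
Total weight = 1/18 + 1/18 = 1/9
P(W=0 | obs) = 1/18 / 1/9 = 1/2
P(W=1 | obs) = 1/18 / 1/9 = 1/2

P(W=0) = 1/2, P(W=1) = 1/2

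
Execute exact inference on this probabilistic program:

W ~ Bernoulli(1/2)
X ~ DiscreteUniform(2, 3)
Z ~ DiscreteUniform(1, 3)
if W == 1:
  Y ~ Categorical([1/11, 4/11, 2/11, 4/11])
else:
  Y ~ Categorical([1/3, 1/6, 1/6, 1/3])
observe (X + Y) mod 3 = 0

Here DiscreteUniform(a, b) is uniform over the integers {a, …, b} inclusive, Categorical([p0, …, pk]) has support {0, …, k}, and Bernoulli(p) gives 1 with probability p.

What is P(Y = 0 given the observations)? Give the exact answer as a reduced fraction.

P(Y = 0 | obs) = 28/109

Enumerate traces; 18 have nonzero weight after conditioning:
  (W=0, X=2, Z=1, Y=1) weight 1/72
  (W=0, X=2, Z=2, Y=1) weight 1/72
  (W=0, X=2, Z=3, Y=1) weight 1/72
  (W=0, X=3, Z=1, Y=0) weight 1/36
  (W=0, X=3, Z=1, Y=3) weight 1/36
  (W=0, X=3, Z=2, Y=0) weight 1/36
  (W=0, X=3, Z=2, Y=3) weight 1/36
  (W=0, X=3, Z=3, Y=0) weight 1/36
  … 10 more
Group by Y:
  weight(Y=0) = 7/66
  weight(Y=1) = 35/264
  weight(Y=3) = 23/132
Total weight = 7/66 + 35/264 + 23/132 = 109/264
P(Y=0 | obs) = 7/66 / 109/264 = 28/109
P(Y=1 | obs) = 35/264 / 109/264 = 35/109
P(Y=3 | obs) = 23/132 / 109/264 = 46/109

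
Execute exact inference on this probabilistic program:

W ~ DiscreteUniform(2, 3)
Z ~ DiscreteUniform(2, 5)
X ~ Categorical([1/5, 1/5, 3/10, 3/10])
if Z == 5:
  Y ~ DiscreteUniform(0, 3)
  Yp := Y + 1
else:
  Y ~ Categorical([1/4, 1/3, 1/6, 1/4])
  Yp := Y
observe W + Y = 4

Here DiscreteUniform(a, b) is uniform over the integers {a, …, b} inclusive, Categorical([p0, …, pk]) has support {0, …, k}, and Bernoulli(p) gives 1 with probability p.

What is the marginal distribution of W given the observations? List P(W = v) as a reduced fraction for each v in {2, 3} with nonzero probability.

Enumerate traces; 32 have nonzero weight after conditioning:
  (W=2, Z=2, X=0, Y=2) weight 1/240
  (W=2, Z=2, X=1, Y=2) weight 1/240
  (W=2, Z=2, X=2, Y=2) weight 1/160
  (W=2, Z=2, X=3, Y=2) weight 1/160
  (W=2, Z=3, X=0, Y=2) weight 1/240
  (W=2, Z=3, X=1, Y=2) weight 1/240
  (W=2, Z=3, X=2, Y=2) weight 1/160
  (W=2, Z=3, X=3, Y=2) weight 1/160
  (W=3, Z=2, X=0, Y=1) weight 1/120
  … 23 more
Group by W:
  weight(W=2) = 3/32
  weight(W=3) = 5/32
Total weight = 3/32 + 5/32 = 1/4
P(W=2 | obs) = 3/32 / 1/4 = 3/8
P(W=3 | obs) = 5/32 / 1/4 = 5/8

P(W=2) = 3/8, P(W=3) = 5/8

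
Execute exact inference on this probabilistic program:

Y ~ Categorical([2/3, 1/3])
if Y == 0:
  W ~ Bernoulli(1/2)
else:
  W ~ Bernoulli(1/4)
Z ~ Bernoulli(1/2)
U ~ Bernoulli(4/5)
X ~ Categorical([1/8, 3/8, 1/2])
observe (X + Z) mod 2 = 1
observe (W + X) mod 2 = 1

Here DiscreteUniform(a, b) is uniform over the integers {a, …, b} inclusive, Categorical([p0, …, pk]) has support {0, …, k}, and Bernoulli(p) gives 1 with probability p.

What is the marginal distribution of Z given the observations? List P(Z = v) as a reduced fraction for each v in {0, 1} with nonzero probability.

P(Z=0) = 21/46, P(Z=1) = 25/46

Enumerate traces; 12 have nonzero weight after conditioning:
  (Y=0, W=0, Z=0, U=0, X=1) weight 1/80
  (Y=0, W=0, Z=0, U=1, X=1) weight 1/20
  (Y=0, W=1, Z=1, U=0, X=0) weight 1/240
  (Y=0, W=1, Z=1, U=0, X=2) weight 1/60
  (Y=0, W=1, Z=1, U=1, X=0) weight 1/60
  (Y=0, W=1, Z=1, U=1, X=2) weight 1/15
  (Y=1, W=0, Z=0, U=0, X=1) weight 3/320
  (Y=1, W=0, Z=0, U=1, X=1) weight 3/80
  … 4 more
Group by Z:
  weight(Z=0) = 7/64
  weight(Z=1) = 25/192
Total weight = 7/64 + 25/192 = 23/96
P(Z=0 | obs) = 7/64 / 23/96 = 21/46
P(Z=1 | obs) = 25/192 / 23/96 = 25/46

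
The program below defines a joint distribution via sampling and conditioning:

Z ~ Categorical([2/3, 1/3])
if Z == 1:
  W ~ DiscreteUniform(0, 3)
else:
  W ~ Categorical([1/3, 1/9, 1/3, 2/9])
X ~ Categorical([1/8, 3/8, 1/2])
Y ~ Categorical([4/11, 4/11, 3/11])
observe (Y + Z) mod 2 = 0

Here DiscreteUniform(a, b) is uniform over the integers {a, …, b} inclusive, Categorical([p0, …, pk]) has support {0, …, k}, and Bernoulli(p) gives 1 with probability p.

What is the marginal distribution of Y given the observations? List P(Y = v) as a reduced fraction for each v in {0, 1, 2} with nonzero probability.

P(Y=0) = 4/9, P(Y=1) = 2/9, P(Y=2) = 1/3

Enumerate traces; 36 have nonzero weight after conditioning:
  (Z=0, W=0, X=0, Y=0) weight 1/99
  (Z=0, W=0, X=0, Y=2) weight 1/132
  (Z=0, W=0, X=1, Y=0) weight 1/33
  (Z=0, W=0, X=1, Y=2) weight 1/44
  (Z=0, W=0, X=2, Y=0) weight 4/99
  (Z=0, W=0, X=2, Y=2) weight 1/33
  (Z=0, W=1, X=0, Y=0) weight 1/297
  (Z=0, W=1, X=0, Y=2) weight 1/396
  (Z=1, W=0, X=0, Y=1) weight 1/264
  … 27 more
Group by Y:
  weight(Y=0) = 8/33
  weight(Y=1) = 4/33
  weight(Y=2) = 2/11
Total weight = 8/33 + 4/33 + 2/11 = 6/11
P(Y=0 | obs) = 8/33 / 6/11 = 4/9
P(Y=1 | obs) = 4/33 / 6/11 = 2/9
P(Y=2 | obs) = 2/11 / 6/11 = 1/3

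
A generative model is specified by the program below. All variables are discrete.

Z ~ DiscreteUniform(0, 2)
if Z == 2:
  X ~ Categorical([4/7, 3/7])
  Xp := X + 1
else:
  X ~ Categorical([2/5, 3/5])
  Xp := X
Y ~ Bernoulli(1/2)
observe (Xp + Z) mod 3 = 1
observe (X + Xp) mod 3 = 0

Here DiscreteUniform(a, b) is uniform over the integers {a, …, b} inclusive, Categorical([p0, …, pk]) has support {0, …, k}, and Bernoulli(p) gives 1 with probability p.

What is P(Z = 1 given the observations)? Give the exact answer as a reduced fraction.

P(Z = 1 | obs) = 14/29

Enumerate traces; 4 have nonzero weight after conditioning:
  (Z=1, X=0, Y=0) weight 1/15
  (Z=1, X=0, Y=1) weight 1/15
  (Z=2, X=1, Y=0) weight 1/14
  (Z=2, X=1, Y=1) weight 1/14
Group by Z:
  weight(Z=1) = 2/15
  weight(Z=2) = 1/7
Total weight = 2/15 + 1/7 = 29/105
P(Z=1 | obs) = 2/15 / 29/105 = 14/29
P(Z=2 | obs) = 1/7 / 29/105 = 15/29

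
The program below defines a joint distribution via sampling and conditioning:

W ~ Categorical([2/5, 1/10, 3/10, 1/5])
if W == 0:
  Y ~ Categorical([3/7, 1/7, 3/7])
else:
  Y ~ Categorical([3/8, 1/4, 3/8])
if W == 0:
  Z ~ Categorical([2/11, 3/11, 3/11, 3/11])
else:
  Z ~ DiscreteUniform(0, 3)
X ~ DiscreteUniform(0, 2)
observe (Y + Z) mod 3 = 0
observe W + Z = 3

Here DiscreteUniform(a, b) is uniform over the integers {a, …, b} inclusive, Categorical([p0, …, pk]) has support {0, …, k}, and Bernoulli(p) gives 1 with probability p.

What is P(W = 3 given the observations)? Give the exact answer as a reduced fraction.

P(W = 3 | obs) = 462/2461

Enumerate traces; 12 have nonzero weight after conditioning:
  (W=0, Y=0, Z=3, X=0) weight 6/385
  (W=0, Y=0, Z=3, X=1) weight 6/385
  (W=0, Y=0, Z=3, X=2) weight 6/385
  (W=1, Y=1, Z=2, X=0) weight 1/480
  (W=1, Y=1, Z=2, X=1) weight 1/480
  (W=1, Y=1, Z=2, X=2) weight 1/480
  (W=2, Y=2, Z=1, X=0) weight 3/320
  (W=2, Y=2, Z=1, X=1) weight 3/320
  (W=3, Y=0, Z=0, X=0) weight 1/160
  … 3 more
Group by W:
  weight(W=0) = 18/385
  weight(W=1) = 1/160
  weight(W=2) = 9/320
  weight(W=3) = 3/160
Total weight = 18/385 + 1/160 + 9/320 + 3/160 = 2461/24640
P(W=0 | obs) = 18/385 / 2461/24640 = 1152/2461
P(W=1 | obs) = 1/160 / 2461/24640 = 154/2461
P(W=2 | obs) = 9/320 / 2461/24640 = 693/2461
P(W=3 | obs) = 3/160 / 2461/24640 = 462/2461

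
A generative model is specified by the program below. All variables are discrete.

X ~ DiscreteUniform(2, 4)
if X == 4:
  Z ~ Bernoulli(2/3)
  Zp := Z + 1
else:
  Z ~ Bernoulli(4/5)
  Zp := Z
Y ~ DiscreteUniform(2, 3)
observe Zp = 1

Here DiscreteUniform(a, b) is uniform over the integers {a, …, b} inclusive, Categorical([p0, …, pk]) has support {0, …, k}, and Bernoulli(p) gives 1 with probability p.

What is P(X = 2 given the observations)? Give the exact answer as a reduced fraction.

Enumerate traces; 6 have nonzero weight after conditioning:
  (X=2, Z=1, Y=2) weight 2/15
  (X=2, Z=1, Y=3) weight 2/15
  (X=3, Z=1, Y=2) weight 2/15
  (X=3, Z=1, Y=3) weight 2/15
  (X=4, Z=0, Y=2) weight 1/18
  (X=4, Z=0, Y=3) weight 1/18
Group by X:
  weight(X=2) = 4/15
  weight(X=3) = 4/15
  weight(X=4) = 1/9
Total weight = 4/15 + 4/15 + 1/9 = 29/45
P(X=2 | obs) = 4/15 / 29/45 = 12/29
P(X=3 | obs) = 4/15 / 29/45 = 12/29
P(X=4 | obs) = 1/9 / 29/45 = 5/29

P(X = 2 | obs) = 12/29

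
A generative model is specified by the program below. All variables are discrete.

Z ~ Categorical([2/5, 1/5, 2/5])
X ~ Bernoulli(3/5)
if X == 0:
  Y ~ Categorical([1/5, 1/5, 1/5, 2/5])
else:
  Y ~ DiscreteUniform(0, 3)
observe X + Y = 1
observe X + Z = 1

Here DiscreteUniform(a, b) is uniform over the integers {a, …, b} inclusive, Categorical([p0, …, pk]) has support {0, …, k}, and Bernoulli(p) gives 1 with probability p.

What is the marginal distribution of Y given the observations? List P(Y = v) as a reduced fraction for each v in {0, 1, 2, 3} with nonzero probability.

P(Y=0) = 15/19, P(Y=1) = 4/19

Enumerate traces; 2 have nonzero weight after conditioning:
  (Z=0, X=1, Y=0) weight 3/50
  (Z=1, X=0, Y=1) weight 2/125
Group by Y:
  weight(Y=0) = 3/50
  weight(Y=1) = 2/125
Total weight = 3/50 + 2/125 = 19/250
P(Y=0 | obs) = 3/50 / 19/250 = 15/19
P(Y=1 | obs) = 2/125 / 19/250 = 4/19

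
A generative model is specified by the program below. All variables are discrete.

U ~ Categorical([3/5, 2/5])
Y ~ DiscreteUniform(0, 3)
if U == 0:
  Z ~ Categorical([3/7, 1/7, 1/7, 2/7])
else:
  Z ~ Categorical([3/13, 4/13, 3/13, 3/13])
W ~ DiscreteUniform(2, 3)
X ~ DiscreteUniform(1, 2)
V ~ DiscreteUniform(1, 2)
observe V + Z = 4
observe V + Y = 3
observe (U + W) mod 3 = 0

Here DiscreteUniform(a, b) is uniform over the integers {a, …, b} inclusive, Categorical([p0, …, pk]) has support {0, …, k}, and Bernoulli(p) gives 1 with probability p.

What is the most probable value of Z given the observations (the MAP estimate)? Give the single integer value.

argmax_v P(Z = v | obs) = 3

Enumerate traces; 8 have nonzero weight after conditioning:
  (U=0, Y=1, Z=2, W=3, X=1, V=2) weight 3/1120
  (U=0, Y=1, Z=2, W=3, X=2, V=2) weight 3/1120
  (U=0, Y=2, Z=3, W=3, X=1, V=1) weight 3/560
  (U=0, Y=2, Z=3, W=3, X=2, V=1) weight 3/560
  (U=1, Y=1, Z=2, W=2, X=1, V=2) weight 3/1040
  (U=1, Y=1, Z=2, W=2, X=2, V=2) weight 3/1040
  (U=1, Y=2, Z=3, W=2, X=1, V=1) weight 3/1040
  (U=1, Y=2, Z=3, W=2, X=2, V=1) weight 3/1040
Group by Z:
  weight(Z=2) = 81/7280
  weight(Z=3) = 3/182
Total weight = 81/7280 + 3/182 = 201/7280
P(Z=2 | obs) = 81/7280 / 201/7280 = 27/67
P(Z=3 | obs) = 3/182 / 201/7280 = 40/67
argmax = 3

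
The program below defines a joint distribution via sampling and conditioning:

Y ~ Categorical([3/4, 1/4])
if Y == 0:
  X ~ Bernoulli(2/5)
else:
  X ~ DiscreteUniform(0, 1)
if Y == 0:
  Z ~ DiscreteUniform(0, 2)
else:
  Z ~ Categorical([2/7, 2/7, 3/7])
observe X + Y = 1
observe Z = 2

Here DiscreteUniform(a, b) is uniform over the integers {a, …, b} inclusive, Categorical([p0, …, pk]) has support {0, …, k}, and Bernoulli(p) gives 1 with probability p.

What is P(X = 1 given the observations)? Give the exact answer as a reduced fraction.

P(X = 1 | obs) = 28/43

Enumerate traces; 2 have nonzero weight after conditioning:
  (Y=0, X=1, Z=2) weight 1/10
  (Y=1, X=0, Z=2) weight 3/56
Group by X:
  weight(X=0) = 3/56
  weight(X=1) = 1/10
Total weight = 3/56 + 1/10 = 43/280
P(X=0 | obs) = 3/56 / 43/280 = 15/43
P(X=1 | obs) = 1/10 / 43/280 = 28/43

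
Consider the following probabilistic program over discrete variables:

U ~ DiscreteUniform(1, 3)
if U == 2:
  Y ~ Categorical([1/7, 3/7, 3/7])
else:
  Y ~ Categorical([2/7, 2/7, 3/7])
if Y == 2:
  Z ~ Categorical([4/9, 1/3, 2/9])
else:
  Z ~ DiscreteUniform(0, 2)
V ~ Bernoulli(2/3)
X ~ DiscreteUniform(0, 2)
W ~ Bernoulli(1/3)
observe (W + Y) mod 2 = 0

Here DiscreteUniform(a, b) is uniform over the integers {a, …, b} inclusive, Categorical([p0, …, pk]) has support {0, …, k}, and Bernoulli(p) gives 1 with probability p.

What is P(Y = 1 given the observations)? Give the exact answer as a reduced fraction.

Enumerate traces; 162 have nonzero weight after conditioning:
  (U=1, Y=0, Z=0, V=0, X=0, W=0) weight 4/1701
  (U=1, Y=0, Z=0, V=0, X=1, W=0) weight 4/1701
  (U=1, Y=0, Z=0, V=0, X=2, W=0) weight 4/1701
  (U=1, Y=0, Z=0, V=1, X=0, W=0) weight 8/1701
  (U=1, Y=0, Z=0, V=1, X=1, W=0) weight 8/1701
  (U=1, Y=0, Z=0, V=1, X=2, W=0) weight 8/1701
  (U=1, Y=0, Z=1, V=0, X=0, W=0) weight 4/1701
  (U=1, Y=0, Z=1, V=0, X=1, W=0) weight 4/1701
  (U=1, Y=1, Z=0, V=0, X=0, W=1) weight 2/1701
  (U=1, Y=2, Z=0, V=0, X=0, W=0) weight 8/1701
  … 152 more
Group by Y:
  weight(Y=0) = 10/63
  weight(Y=1) = 1/9
  weight(Y=2) = 2/7
Total weight = 10/63 + 1/9 + 2/7 = 5/9
P(Y=0 | obs) = 10/63 / 5/9 = 2/7
P(Y=1 | obs) = 1/9 / 5/9 = 1/5
P(Y=2 | obs) = 2/7 / 5/9 = 18/35

P(Y = 1 | obs) = 1/5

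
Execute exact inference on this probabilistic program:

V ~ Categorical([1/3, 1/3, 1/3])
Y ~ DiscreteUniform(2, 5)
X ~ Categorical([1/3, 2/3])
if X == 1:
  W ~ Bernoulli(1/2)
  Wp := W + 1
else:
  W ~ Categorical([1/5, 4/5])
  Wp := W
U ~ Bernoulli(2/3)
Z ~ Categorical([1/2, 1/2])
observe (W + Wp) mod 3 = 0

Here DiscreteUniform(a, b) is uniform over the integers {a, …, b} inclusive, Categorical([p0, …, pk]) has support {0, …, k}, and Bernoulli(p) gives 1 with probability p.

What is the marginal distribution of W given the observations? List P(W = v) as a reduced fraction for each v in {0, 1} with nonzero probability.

Enumerate traces; 96 have nonzero weight after conditioning:
  (V=0, Y=2, X=0, W=0, U=0, Z=0) weight 1/1080
  (V=0, Y=2, X=0, W=0, U=0, Z=1) weight 1/1080
  (V=0, Y=2, X=0, W=0, U=1, Z=0) weight 1/540
  (V=0, Y=2, X=0, W=0, U=1, Z=1) weight 1/540
  (V=0, Y=2, X=1, W=1, U=0, Z=0) weight 1/216
  (V=0, Y=2, X=1, W=1, U=0, Z=1) weight 1/216
  (V=0, Y=2, X=1, W=1, U=1, Z=0) weight 1/108
  (V=0, Y=2, X=1, W=1, U=1, Z=1) weight 1/108
  … 88 more
Group by W:
  weight(W=0) = 1/15
  weight(W=1) = 1/3
Total weight = 1/15 + 1/3 = 2/5
P(W=0 | obs) = 1/15 / 2/5 = 1/6
P(W=1 | obs) = 1/3 / 2/5 = 5/6

P(W=0) = 1/6, P(W=1) = 5/6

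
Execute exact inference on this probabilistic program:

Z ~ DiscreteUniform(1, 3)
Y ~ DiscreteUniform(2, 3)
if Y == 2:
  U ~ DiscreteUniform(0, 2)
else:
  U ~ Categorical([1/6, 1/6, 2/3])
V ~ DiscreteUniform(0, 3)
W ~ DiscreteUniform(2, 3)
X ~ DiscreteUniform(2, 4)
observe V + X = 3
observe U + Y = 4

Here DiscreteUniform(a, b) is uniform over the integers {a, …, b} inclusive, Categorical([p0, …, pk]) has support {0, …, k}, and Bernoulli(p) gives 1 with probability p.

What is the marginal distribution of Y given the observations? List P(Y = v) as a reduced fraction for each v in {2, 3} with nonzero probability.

P(Y=2) = 2/3, P(Y=3) = 1/3

Enumerate traces; 24 have nonzero weight after conditioning:
  (Z=1, Y=2, U=2, V=0, W=2, X=3) weight 1/432
  (Z=1, Y=2, U=2, V=0, W=3, X=3) weight 1/432
  (Z=1, Y=2, U=2, V=1, W=2, X=2) weight 1/432
  (Z=1, Y=2, U=2, V=1, W=3, X=2) weight 1/432
  (Z=1, Y=3, U=1, V=0, W=2, X=3) weight 1/864
  (Z=1, Y=3, U=1, V=0, W=3, X=3) weight 1/864
  (Z=1, Y=3, U=1, V=1, W=2, X=2) weight 1/864
  (Z=1, Y=3, U=1, V=1, W=3, X=2) weight 1/864
  … 16 more
Group by Y:
  weight(Y=2) = 1/36
  weight(Y=3) = 1/72
Total weight = 1/36 + 1/72 = 1/24
P(Y=2 | obs) = 1/36 / 1/24 = 2/3
P(Y=3 | obs) = 1/72 / 1/24 = 1/3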